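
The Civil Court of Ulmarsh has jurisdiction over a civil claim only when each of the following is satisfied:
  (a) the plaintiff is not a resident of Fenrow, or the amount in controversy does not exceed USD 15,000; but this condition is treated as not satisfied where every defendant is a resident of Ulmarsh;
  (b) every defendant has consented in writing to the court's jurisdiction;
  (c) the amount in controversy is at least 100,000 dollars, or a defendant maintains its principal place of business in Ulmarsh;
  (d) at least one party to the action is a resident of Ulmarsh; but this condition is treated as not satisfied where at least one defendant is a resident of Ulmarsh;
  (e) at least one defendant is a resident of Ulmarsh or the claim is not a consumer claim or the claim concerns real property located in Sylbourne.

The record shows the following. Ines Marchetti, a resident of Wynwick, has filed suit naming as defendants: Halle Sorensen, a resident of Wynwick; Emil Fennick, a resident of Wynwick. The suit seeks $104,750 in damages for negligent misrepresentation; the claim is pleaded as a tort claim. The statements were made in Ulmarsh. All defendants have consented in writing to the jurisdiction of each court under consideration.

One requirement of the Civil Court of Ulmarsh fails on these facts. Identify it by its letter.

(d)

The Civil Court of Ulmarsh:
  (a) The plaintiff resides in Wynwick, which is not Fenrow — that alternative is enough. The exception is not triggered, since the defendants reside as follows — Halle Sorensen in Wynwick, Emil Fennick in Wynwick — not all in Ulmarsh. Met.
  (b) Every defendant has filed written consent. Met.
  (c) The amount in controversy is $104,750, which meets the USD 100,000 floor, which satisfies one of the alternatives. Condition met.
  (d) No party resides in Ulmarsh. Condition not met.
  (e) The claim is a tort claim, not a consumer claim — that alternative is enough. Condition met.
Only condition (d) fails.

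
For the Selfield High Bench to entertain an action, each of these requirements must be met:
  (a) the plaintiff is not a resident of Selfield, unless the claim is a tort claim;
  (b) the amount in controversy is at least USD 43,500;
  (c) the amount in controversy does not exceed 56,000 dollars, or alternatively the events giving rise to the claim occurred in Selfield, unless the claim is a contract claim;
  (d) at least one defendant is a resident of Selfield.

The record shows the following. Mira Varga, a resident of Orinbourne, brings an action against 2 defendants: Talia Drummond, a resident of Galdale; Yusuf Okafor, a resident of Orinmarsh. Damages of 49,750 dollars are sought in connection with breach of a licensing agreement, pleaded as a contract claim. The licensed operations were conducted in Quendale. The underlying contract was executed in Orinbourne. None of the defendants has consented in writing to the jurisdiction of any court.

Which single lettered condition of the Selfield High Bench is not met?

The Selfield High Bench:
  (a) The plaintiff resides in Orinbourne, which is not Selfield. Satisfied.
  (b) The amount in controversy is $49,750, which meets the USD 43,500 floor. Condition met.
  (c) The amount in controversy is 49,750 dollars, within the $56,000 ceiling, so one alternative holds. Satisfied.
  (d) No defendant resides in Selfield (they reside in Galdale, Orinmarsh). Fails.
Only condition (d) fails.

(d)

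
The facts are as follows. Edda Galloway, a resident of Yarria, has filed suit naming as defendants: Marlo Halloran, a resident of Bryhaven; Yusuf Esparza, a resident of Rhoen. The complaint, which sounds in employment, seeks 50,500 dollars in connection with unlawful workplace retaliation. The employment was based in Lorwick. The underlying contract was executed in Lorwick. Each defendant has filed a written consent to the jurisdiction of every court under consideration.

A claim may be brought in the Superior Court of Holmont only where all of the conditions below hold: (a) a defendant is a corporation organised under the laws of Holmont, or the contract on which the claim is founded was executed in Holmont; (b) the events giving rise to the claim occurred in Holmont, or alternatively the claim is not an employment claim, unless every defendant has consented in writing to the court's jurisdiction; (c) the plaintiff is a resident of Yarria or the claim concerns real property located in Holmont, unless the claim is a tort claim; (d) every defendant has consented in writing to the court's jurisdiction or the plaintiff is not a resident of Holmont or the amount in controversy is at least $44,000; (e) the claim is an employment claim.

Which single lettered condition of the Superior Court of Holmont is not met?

The Superior Court of Holmont:
  (a) No defendant is a corporation; the contract was executed in Lorwick, not Holmont — every alternative fails. Not satisfied.
  (b) The operative events occurred in Lorwick, not Holmont; the claim is an employment claim — none of the alternatives is met. However, every defendant has filed written consent, so the 'unless' proviso supplies this condition. Condition met.
  (c) The plaintiff resides in Yarria, so this disjunct is met. Condition met.
  (d) Every defendant has filed written consent, so this disjunct is met. Satisfied.
  (e) The claim is an employment claim. Satisfied.
Only condition (a) fails.

(a)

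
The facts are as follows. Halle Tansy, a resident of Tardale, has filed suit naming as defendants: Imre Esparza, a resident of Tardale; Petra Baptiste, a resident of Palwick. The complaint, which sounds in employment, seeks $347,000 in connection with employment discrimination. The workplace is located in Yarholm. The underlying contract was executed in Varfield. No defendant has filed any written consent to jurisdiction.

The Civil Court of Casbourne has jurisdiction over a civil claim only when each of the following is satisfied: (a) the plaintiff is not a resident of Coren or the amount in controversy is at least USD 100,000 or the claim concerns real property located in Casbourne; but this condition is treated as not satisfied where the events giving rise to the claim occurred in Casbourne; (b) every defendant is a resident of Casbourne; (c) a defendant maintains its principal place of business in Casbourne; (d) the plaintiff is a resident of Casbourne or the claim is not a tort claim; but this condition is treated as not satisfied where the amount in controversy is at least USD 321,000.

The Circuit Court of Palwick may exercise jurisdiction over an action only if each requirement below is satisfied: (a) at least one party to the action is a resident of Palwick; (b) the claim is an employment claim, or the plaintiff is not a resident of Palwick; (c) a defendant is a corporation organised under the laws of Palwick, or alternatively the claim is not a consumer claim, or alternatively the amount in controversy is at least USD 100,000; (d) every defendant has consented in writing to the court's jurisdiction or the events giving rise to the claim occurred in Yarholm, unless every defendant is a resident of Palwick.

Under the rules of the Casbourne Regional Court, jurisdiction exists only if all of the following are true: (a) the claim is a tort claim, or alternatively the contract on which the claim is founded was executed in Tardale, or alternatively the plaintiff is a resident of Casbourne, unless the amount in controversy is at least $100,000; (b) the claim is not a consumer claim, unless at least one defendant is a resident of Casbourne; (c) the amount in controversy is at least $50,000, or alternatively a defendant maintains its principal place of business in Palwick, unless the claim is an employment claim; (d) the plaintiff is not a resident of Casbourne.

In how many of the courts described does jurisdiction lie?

The Civil Court of Casbourne:
  (a) The plaintiff resides in Tardale, which is not Coren — that alternative is enough. The exception is not triggered, since the operative events occurred in Yarholm, not Casbourne. Satisfied.
  (b) The defendants reside as follows — Imre Esparza in Tardale, Petra Baptiste in Palwick — not all in Casbourne. Fails.
  (c) No defendant is a corporation. Fails.
  (d) The claim is an employment claim, not a tort claim — that alternative is enough. But the amount in controversy is $347,000, which meets the $321,000 floor, triggering the carve-out and defeating this condition. Not met.
  → Not every requirement is met — no jurisdiction.
The Circuit Court of Palwick:
  (a) Petra Baptiste resides in Palwick. Satisfied.
  (b) The claim is an employment claim — that alternative is enough. Condition met.
  (c) The claim is an employment claim, not a consumer claim — that alternative is enough. Met.
  (d) The operative events occurred in Yarholm, which satisfies one of the alternatives. Met.
  → Every requirement is satisfied — jurisdiction.
The Casbourne Regional Court:
  (a) The claim is an employment claim, not a tort claim; the contract was executed in Varfield, not Tardale; the plaintiff resides in Tardale, not Casbourne — no alternative holds. However, the amount in controversy is 347,000 dollars, which meets the USD 100,000 floor, so the 'unless' proviso supplies this condition. Condition met.
  (b) The claim is an employment claim, not a consumer claim. Met.
  (c) The amount in controversy is 347,000 dollars, which meets the USD 50,000 floor, which satisfies one of the alternatives. Met.
  (d) The plaintiff resides in Tardale, which is not Casbourne. Satisfied.
  → Jurisdiction lies.
Courts with jurisdiction: the Circuit Court of Palwick, the Casbourne Regional Court — 2 in total.

2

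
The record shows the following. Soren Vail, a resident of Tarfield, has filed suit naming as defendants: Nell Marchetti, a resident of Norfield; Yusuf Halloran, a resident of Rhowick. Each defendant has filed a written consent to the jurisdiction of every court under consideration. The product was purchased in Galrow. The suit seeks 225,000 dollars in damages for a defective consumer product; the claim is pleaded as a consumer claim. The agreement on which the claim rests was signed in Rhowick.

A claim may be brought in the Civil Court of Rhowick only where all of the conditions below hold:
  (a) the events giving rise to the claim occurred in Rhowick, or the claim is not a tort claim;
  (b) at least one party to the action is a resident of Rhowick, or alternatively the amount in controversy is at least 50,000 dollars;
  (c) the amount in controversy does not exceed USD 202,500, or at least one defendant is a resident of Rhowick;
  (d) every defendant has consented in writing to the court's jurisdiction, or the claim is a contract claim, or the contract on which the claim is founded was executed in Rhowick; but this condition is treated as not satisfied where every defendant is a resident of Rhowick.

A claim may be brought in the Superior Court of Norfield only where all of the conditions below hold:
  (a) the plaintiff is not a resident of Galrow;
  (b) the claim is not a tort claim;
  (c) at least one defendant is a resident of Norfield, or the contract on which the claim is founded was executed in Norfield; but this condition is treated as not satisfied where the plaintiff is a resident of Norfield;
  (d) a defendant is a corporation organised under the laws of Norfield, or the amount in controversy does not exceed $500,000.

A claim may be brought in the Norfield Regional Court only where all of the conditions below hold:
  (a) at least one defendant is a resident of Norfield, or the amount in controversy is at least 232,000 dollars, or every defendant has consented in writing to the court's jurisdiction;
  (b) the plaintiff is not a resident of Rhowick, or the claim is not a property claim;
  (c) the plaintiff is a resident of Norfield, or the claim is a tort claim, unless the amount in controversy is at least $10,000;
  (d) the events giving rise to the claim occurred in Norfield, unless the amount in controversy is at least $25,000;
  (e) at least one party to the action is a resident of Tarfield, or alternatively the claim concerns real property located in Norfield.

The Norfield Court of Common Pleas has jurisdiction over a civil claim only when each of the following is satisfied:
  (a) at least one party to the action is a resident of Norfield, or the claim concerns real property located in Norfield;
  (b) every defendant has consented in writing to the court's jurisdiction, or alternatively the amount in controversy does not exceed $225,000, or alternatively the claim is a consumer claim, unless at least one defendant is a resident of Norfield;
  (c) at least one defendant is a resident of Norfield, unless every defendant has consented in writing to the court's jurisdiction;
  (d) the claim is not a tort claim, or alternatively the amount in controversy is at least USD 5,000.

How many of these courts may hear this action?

4

The Civil Court of Rhowick:
  (a) The claim is a consumer claim, not a tort claim, which satisfies one of the alternatives. Satisfied.
  (b) Yusuf Halloran resides in Rhowick, so one alternative holds. Satisfied.
  (c) Yusuf Halloran resides in Rhowick, so this disjunct is met. Satisfied.
  (d) Every defendant has filed written consent, so one alternative holds. And the carve-out is inapplicable — the defendants reside as follows — Nell Marchetti in Norfield, Yusuf Halloran in Rhowick — not all in Rhowick. Met.
  → Every requirement is satisfied — jurisdiction.
The Superior Court of Norfield:
  (a) The plaintiff resides in Tarfield, which is not Galrow. Met.
  (b) The claim is a consumer claim, not a tort claim. Satisfied.
  (c) Nell Marchetti resides in Norfield — that alternative is enough. The carve-out does not apply: the plaintiff resides in Tarfield, not Norfield. Met.
  (d) The amount in controversy is $225,000, within the $500,000 ceiling — that alternative is enough. Met.
  → All conditions met; jurisdiction exists.
The Norfield Regional Court:
  (a) Nell Marchetti resides in Norfield, so this disjunct is met. Satisfied.
  (b) The plaintiff resides in Tarfield, which is not Rhowick, so this disjunct is met. Met.
  (c) The plaintiff resides in Tarfield, not Norfield; the claim is a consumer claim, not a tort claim — no alternative holds. The proviso rescues it, though: the amount in controversy is USD 225,000, which meets the $10,000 floor. Satisfied.
  (d) The operative events occurred in Galrow, not Norfield. The proviso rescues it, though: the amount in controversy is 225,000 dollars, which meets the $25,000 floor. Condition met.
  (e) Soren Vail resides in Tarfield, so this disjunct is met. Met.
  → The court has jurisdiction.
The Norfield Court of Common Pleas:
  (a) Nell Marchetti resides in Norfield, which satisfies one of the alternatives. Met.
  (b) Every defendant has filed written consent, so one alternative holds. Satisfied.
  (c) Nell Marchetti resides in Norfield. Condition met.
  (d) The claim is a consumer claim, not a tort claim — that alternative is enough. Condition met.
  → All conditions met; jurisdiction exists.
Courts with jurisdiction: the Civil Court of Rhowick, the Superior Court of Norfield, the Norfield Regional Court, the Norfield Court of Common Pleas — 4 in total.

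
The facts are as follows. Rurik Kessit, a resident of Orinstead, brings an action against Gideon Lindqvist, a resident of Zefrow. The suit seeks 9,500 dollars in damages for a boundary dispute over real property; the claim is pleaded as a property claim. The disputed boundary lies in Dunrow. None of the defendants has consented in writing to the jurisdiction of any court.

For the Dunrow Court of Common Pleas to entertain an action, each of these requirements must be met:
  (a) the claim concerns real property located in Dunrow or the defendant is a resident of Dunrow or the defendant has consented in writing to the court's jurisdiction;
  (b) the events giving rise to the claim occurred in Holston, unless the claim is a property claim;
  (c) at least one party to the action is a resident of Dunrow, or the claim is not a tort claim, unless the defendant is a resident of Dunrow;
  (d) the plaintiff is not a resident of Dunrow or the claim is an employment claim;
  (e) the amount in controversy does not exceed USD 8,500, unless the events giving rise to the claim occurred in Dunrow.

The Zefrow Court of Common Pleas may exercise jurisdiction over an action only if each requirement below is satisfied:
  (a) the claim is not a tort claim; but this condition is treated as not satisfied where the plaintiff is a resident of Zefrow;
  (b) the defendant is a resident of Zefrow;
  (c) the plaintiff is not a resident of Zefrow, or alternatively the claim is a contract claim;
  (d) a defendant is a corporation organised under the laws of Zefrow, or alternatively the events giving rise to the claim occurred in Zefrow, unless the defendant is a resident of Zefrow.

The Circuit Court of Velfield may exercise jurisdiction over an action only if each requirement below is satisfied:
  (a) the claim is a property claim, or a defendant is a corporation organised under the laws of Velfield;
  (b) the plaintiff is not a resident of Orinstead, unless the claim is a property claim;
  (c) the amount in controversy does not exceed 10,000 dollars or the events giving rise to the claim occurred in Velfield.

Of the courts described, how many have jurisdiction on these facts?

3

The Dunrow Court of Common Pleas:
  (a) The property lies in Dunrow — that alternative is enough. Met.
  (b) The operative events occurred in Dunrow, not Holston. But the claim is a property claim, and the 'unless' clause therefore excuses the requirement. Satisfied.
  (c) The claim is a property claim, not a tort claim — that alternative is enough. Satisfied.
  (d) The plaintiff resides in Orinstead, which is not Dunrow, so one alternative holds. Met.
  (e) The amount in controversy is USD 9,500, above the 8,500 dollars ceiling. But the operative events occurred in Dunrow, and the 'unless' clause therefore excuses the requirement. Condition met.
  → All conditions met; jurisdiction exists.
The Zefrow Court of Common Pleas:
  (a) The claim is a property claim, not a tort claim. And the carve-out is inapplicable — the plaintiff resides in Orinstead, not Zefrow. Satisfied.
  (b) The defendant resides in Zefrow. Condition met.
  (c) The plaintiff resides in Orinstead, which is not Zefrow, which satisfies one of the alternatives. Satisfied.
  (d) No defendant is a corporation; the operative events occurred in Dunrow, not Zefrow — every alternative fails. The proviso rescues it, though: the defendant resides in Zefrow. Condition met.
  → Jurisdiction lies.
The Circuit Court of Velfield:
  (a) The claim is a property claim, which satisfies one of the alternatives. Satisfied.
  (b) The plaintiff resides in Orinstead. However, the claim is a property claim, so the 'unless' proviso supplies this condition. Condition met.
  (c) The amount in controversy is $9,500, within the USD 10,000 ceiling — that alternative is enough. Condition met.
  → Every requirement is satisfied — jurisdiction.
Courts with jurisdiction: the Dunrow Court of Common Pleas, the Zefrow Court of Common Pleas, the Circuit Court of Velfield — 3 in total.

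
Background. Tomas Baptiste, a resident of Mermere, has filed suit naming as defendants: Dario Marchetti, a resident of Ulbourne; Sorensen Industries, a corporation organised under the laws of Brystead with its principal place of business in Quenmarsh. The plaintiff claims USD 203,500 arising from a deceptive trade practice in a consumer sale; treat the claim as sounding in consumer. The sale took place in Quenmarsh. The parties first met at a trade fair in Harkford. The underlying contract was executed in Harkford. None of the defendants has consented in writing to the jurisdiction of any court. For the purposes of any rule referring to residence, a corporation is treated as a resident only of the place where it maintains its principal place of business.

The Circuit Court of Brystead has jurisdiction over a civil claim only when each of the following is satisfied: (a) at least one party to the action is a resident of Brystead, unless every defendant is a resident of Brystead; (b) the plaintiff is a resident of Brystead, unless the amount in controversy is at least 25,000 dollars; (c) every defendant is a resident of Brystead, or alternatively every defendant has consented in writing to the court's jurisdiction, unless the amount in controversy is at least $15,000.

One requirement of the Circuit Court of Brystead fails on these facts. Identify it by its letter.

The Circuit Court of Brystead:
  (a) No party resides in Brystead. Nor does the 'unless' clause help: the defendants reside as follows — Dario Marchetti in Ulbourne, Sorensen Industries in Quenmarsh — not all in Brystead. Not satisfied.
  (b) The plaintiff resides in Mermere, not Brystead. However, the amount in controversy is $203,500, which meets the USD 25,000 floor, so the 'unless' proviso supplies this condition. Condition met.
  (c) The defendants reside as follows — Dario Marchetti in Ulbourne, Sorensen Industries in Quenmarsh — not all in Brystead; no such written consent has been filed — every alternative fails. However, the amount in controversy is USD 203,500, which meets the $15,000 floor, so the 'unless' proviso supplies this condition. Met.
Only condition (a) fails.

(a)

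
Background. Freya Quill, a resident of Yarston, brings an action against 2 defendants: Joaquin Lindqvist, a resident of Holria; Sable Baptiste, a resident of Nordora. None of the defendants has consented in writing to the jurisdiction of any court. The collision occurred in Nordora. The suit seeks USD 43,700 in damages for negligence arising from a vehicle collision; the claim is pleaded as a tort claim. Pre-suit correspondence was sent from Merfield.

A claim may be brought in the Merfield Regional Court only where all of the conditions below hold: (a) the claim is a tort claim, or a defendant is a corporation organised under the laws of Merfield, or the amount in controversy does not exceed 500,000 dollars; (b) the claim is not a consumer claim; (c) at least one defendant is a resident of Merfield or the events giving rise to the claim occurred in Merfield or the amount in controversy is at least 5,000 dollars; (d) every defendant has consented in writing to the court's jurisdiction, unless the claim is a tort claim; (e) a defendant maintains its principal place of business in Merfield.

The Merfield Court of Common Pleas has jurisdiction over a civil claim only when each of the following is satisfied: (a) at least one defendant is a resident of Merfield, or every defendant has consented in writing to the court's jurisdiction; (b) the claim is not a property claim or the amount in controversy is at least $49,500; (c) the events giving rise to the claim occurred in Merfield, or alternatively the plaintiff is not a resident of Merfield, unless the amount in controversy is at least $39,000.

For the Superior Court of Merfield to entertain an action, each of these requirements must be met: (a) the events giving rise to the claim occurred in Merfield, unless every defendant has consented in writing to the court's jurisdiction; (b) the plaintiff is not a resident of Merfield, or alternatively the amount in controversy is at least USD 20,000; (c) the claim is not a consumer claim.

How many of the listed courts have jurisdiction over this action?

0

The Merfield Regional Court:
  (a) The claim is a tort claim, so this disjunct is met. Met.
  (b) The claim is a tort claim, not a consumer claim. Met.
  (c) The amount in controversy is $43,700, which meets the 5,000 dollars floor, so one alternative holds. Satisfied.
  (d) No such written consent has been filed. The proviso rescues it, though: the claim is a tort claim. Condition met.
  (e) No defendant is a corporation. Not satisfied.
  → At least one condition fails; no jurisdiction.
The Merfield Court of Common Pleas:
  (a) No defendant resides in Merfield (they reside in Holria, Nordora); no such written consent has been filed — every alternative fails. Not satisfied.
  (b) The claim is a tort claim, not a property claim, which satisfies one of the alternatives. Met.
  (c) The plaintiff resides in Yarston, which is not Merfield, which satisfies one of the alternatives. Condition met.
  → At least one condition fails; no jurisdiction.
The Superior Court of Merfield:
  (a) The operative events occurred in Nordora, not Merfield. Nor does the 'unless' clause help: no such written consent has been filed. Not satisfied.
  (b) The plaintiff resides in Yarston, which is not Merfield, which satisfies one of the alternatives. Met.
  (c) The claim is a tort claim, not a consumer claim. Condition met.
  → No jurisdiction.
No court satisfies all of its conditions.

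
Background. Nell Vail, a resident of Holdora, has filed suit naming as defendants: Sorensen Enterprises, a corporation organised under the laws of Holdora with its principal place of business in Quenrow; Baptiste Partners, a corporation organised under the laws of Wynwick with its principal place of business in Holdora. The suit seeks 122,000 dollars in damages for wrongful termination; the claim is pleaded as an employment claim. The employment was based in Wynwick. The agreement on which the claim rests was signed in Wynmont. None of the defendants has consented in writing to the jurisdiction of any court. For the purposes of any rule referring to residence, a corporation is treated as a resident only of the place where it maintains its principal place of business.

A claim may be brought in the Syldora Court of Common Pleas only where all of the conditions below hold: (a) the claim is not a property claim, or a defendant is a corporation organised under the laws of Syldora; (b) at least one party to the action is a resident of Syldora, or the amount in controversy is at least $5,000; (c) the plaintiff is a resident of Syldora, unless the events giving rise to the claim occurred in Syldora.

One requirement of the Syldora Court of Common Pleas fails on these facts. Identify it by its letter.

(c)

The Syldora Court of Common Pleas:
  (a) The claim is an employment claim, not a property claim — that alternative is enough. Met.
  (b) The amount in controversy is 122,000 dollars, which meets the $5,000 floor — that alternative is enough. Condition met.
  (c) The plaintiff resides in Holdora, not Syldora. The proviso offers no rescue either, since the operative events occurred in Wynwick, not Syldora. Not met.
Only condition (c) fails.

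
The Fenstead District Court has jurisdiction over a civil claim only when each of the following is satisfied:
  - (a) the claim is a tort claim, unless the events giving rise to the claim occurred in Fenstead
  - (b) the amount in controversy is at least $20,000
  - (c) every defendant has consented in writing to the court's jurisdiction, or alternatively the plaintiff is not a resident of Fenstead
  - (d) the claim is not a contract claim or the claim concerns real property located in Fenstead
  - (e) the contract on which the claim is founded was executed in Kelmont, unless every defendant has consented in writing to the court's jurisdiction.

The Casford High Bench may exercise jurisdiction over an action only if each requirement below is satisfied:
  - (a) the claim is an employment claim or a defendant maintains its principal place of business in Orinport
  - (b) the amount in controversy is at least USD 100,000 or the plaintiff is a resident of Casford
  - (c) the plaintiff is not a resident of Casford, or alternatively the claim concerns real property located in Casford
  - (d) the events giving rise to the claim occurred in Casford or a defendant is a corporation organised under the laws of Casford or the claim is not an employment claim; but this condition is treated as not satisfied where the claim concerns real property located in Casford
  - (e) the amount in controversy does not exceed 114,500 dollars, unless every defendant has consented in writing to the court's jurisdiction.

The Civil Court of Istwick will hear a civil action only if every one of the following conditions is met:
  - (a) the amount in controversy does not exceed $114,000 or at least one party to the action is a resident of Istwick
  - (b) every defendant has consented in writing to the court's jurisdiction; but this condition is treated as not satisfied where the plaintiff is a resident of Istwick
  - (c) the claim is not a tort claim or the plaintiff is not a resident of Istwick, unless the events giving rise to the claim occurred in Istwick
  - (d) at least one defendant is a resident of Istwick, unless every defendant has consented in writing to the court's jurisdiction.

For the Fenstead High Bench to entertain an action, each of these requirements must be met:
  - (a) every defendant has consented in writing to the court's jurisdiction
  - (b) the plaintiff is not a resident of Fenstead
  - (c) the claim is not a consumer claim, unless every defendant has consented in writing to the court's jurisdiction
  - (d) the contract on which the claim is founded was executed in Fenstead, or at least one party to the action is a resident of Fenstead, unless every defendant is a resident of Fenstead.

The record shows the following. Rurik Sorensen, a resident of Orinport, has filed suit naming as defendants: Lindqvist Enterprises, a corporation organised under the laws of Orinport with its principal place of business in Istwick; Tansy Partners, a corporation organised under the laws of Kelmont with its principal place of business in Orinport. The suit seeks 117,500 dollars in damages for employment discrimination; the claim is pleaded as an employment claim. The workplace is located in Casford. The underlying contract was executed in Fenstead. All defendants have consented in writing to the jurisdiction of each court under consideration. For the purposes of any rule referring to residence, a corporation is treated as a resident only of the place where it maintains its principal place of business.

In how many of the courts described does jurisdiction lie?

3

The Fenstead District Court:
  (a) The claim is an employment claim, not a tort claim. The proviso offers no rescue either, since the operative events occurred in Casford, not Fenstead. Not satisfied.
  (b) The amount in controversy is $117,500, which meets the $20,000 floor. Condition met.
  (c) Every defendant has filed written consent, which satisfies one of the alternatives. Met.
  (d) The claim is an employment claim, not a contract claim — that alternative is enough. Condition met.
  (e) The contract was executed in Fenstead, not Kelmont. But every defendant has filed written consent, and the 'unless' clause therefore excuses the requirement. Met.
  → At least one condition fails; no jurisdiction.
The Casford High Bench:
  (a) The claim is an employment claim — that alternative is enough. Condition met.
  (b) The amount in controversy is 117,500 dollars, which meets the 100,000 dollars floor — that alternative is enough. Satisfied.
  (c) The plaintiff resides in Orinport, which is not Casford, which satisfies one of the alternatives. Condition met.
  (d) The operative events occurred in Casford, so one alternative holds. And the carve-out is inapplicable — the claim does not concern real property. Satisfied.
  (e) The amount in controversy is USD 117,500, above the 114,500 dollars ceiling. But every defendant has filed written consent, and the 'unless' clause therefore excuses the requirement. Met.
  → Every requirement is satisfied — jurisdiction.
The Civil Court of Istwick:
  (a) Lindqvist Enterprises resides in Istwick, so this disjunct is met. Condition met.
  (b) Every defendant has filed written consent. The exception is not triggered, since the plaintiff resides in Orinport, not Istwick. Condition met.
  (c) The claim is an employment claim, not a tort claim, which satisfies one of the alternatives. Condition met.
  (d) Lindqvist Enterprises resides in Istwick. Condition met.
  → The court has jurisdiction.
The Fenstead High Bench:
  (a) Every defendant has filed written consent. Condition met.
  (b) The plaintiff resides in Orinport, which is not Fenstead. Satisfied.
  (c) The claim is an employment claim, not a consumer claim. Met.
  (d) The contract was executed in Fenstead, so one alternative holds. Met.
  → Jurisdiction lies.
Courts with jurisdiction: the Casford High Bench, the Civil Court of Istwick, the Fenstead High Bench — 3 in total.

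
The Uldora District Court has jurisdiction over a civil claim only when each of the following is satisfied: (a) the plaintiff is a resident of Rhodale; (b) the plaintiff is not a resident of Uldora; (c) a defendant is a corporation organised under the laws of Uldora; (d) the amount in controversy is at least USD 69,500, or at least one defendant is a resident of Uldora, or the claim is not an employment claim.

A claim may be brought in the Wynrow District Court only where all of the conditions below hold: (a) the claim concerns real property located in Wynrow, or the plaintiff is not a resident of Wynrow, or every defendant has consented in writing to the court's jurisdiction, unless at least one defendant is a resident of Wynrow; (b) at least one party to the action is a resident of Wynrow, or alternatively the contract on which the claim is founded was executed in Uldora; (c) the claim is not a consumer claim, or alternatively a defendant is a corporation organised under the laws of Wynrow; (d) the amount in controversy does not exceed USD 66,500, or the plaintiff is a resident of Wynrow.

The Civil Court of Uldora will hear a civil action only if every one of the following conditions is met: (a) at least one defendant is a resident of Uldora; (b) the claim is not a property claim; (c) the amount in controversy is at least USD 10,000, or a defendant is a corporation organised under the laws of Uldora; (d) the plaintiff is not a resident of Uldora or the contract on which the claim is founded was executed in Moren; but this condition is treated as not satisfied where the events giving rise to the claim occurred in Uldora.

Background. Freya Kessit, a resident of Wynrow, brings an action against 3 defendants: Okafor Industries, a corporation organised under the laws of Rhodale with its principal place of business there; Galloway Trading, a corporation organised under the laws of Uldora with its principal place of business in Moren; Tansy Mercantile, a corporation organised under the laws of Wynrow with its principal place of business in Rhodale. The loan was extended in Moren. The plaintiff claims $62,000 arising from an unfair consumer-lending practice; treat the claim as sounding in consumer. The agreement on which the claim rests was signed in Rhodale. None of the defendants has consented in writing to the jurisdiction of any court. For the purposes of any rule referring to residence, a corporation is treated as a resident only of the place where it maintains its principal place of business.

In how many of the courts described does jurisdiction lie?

0

The Uldora District Court:
  (a) The plaintiff resides in Wynrow, not Rhodale. Not satisfied.
  (b) The plaintiff resides in Wynrow, which is not Uldora. Condition met.
  (c) Galloway Trading is organised under the laws of Uldora. Satisfied.
  (d) The claim is a consumer claim, not an employment claim, so this disjunct is met. Met.
  → The court lacks jurisdiction.
The Wynrow District Court:
  (a) The claim does not concern real property; the plaintiff resides in Wynrow; no such written consent has been filed — none of the alternatives is met. And no defendant resides in Wynrow (they reside in Rhodale, Moren, Rhodale), so the proviso does not save it. Condition not met.
  (b) Freya Kessit resides in Wynrow — that alternative is enough. Met.
  (c) Tansy Mercantile is organised under the laws of Wynrow, so one alternative holds. Condition met.
  (d) The amount in controversy is $62,000, within the $66,500 ceiling, which satisfies one of the alternatives. Satisfied.
  → Not every requirement is met — no jurisdiction.
The Civil Court of Uldora:
  (a) No defendant resides in Uldora (they reside in Rhodale, Moren, Rhodale). Condition not met.
  (b) The claim is a consumer claim, not a property claim. Condition met.
  (c) The amount in controversy is $62,000, which meets the USD 10,000 floor, so this disjunct is met. Met.
  (d) The plaintiff resides in Wynrow, which is not Uldora, so one alternative holds. The carve-out does not apply: the operative events occurred in Moren, not Uldora. Met.
  → Not every requirement is met — no jurisdiction.
No court satisfies all of its conditions.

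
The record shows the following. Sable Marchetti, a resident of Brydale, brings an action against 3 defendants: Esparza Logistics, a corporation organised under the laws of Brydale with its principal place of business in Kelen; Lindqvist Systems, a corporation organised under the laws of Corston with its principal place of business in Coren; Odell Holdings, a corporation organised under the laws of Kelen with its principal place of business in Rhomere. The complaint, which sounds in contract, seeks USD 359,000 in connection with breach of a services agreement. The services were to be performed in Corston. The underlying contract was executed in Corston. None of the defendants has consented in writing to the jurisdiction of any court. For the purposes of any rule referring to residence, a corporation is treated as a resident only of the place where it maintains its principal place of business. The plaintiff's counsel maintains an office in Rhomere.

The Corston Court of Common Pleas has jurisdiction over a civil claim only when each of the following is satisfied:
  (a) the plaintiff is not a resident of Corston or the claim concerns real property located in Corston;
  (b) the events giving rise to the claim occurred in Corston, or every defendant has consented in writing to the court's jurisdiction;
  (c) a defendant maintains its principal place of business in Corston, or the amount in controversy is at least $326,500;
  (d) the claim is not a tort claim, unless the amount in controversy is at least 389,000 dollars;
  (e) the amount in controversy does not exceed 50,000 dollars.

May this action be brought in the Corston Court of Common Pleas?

No

The Corston Court of Common Pleas:
  (a) The plaintiff resides in Brydale, which is not Corston, so one alternative holds. Met.
  (b) The operative events occurred in Corston, which satisfies one of the alternatives. Met.
  (c) The amount in controversy is $359,000, which meets the USD 326,500 floor — that alternative is enough. Met.
  (d) The claim is a contract claim, not a tort claim. Met.
  (e) The amount in controversy is 359,000 dollars, above the USD 50,000 ceiling. Not met.
  → The court lacks jurisdiction.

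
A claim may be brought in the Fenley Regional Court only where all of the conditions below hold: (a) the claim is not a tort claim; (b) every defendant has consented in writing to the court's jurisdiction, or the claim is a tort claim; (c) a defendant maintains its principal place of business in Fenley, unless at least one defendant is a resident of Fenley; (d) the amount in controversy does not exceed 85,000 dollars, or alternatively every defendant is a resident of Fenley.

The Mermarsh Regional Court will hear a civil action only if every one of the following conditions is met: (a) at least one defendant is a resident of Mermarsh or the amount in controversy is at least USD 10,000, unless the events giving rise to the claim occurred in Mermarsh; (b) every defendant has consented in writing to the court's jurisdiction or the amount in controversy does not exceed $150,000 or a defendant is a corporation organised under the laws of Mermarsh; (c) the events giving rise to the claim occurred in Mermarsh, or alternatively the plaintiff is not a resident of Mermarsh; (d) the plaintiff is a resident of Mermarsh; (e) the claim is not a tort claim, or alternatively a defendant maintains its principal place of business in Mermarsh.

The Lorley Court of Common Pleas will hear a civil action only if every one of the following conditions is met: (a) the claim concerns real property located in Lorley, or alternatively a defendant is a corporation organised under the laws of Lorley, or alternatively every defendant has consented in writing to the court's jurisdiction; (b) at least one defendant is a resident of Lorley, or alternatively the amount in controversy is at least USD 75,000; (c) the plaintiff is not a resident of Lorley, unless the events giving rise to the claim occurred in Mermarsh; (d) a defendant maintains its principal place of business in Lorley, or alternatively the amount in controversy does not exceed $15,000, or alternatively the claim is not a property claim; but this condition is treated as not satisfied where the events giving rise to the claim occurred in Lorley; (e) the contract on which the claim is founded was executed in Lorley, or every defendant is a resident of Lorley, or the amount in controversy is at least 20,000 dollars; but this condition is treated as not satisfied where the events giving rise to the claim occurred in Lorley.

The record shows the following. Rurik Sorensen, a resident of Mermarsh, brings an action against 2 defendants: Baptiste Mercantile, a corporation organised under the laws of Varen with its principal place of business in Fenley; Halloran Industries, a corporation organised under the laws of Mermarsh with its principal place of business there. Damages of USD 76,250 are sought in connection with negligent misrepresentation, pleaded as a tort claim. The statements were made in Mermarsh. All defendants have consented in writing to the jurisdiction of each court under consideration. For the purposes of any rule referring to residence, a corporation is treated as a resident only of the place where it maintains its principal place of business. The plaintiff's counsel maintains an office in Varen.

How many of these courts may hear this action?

2

The Fenley Regional Court:
  (a) The claim is a tort claim. Not met.
  (b) Every defendant has filed written consent, so this disjunct is met. Condition met.
  (c) Baptiste Mercantile has its principal place of business in Fenley. Satisfied.
  (d) The amount in controversy is 76,250 dollars, within the $85,000 ceiling, so one alternative holds. Condition met.
  → No jurisdiction.
The Mermarsh Regional Court:
  (a) Halloran Industries resides in Mermarsh, so this disjunct is met. Satisfied.
  (b) Every defendant has filed written consent, so one alternative holds. Met.
  (c) The operative events occurred in Mermarsh, which satisfies one of the alternatives. Satisfied.
  (d) The plaintiff resides in Mermarsh. Satisfied.
  (e) Halloran Industries has its principal place of business in Mermarsh — that alternative is enough. Met.
  → The court has jurisdiction.
The Lorley Court of Common Pleas:
  (a) Every defendant has filed written consent, so this disjunct is met. Condition met.
  (b) The amount in controversy is 76,250 dollars, which meets the 75,000 dollars floor, so one alternative holds. Met.
  (c) The plaintiff resides in Mermarsh, which is not Lorley. Condition met.
  (d) The claim is a tort claim, not a property claim, so one alternative holds. The carve-out does not apply: the operative events occurred in Mermarsh, not Lorley. Condition met.
  (e) The amount in controversy is 76,250 dollars, which meets the USD 20,000 floor, so one alternative holds. The carve-out does not apply: the operative events occurred in Mermarsh, not Lorley. Satisfied.
  → All conditions met; jurisdiction exists.
Courts with jurisdiction: the Mermarsh Regional Court, the Lorley Court of Common Pleas — 2 in total.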